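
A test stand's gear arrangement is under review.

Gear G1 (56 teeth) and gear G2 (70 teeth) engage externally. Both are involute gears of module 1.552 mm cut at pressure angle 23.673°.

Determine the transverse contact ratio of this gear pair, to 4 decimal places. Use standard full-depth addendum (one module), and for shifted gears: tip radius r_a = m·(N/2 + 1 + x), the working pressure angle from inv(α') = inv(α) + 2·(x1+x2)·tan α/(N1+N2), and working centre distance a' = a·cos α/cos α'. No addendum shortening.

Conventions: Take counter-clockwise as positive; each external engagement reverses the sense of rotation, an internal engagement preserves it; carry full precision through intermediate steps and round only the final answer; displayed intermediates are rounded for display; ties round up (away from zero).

class = single-mesh tooth geometry [involute pair 56T × 70T, m = 1.552]
base radii: r_b1 = 39.799260, r_b2 = 49.749075
tip radii: r_a1 = 45.008000, r_a2 = 55.872000
no profile shift: α' = α, a' = a
action lengths: √(r_a1²−r_b1²) = 21.017586, √(r_a2²−r_b2²) = 25.430491
base pitch p_b = π·m·cos α = 4.465467
CR = (21.017586 + 25.430491 − 97.776000·sin 23.67300°)/4.465467 = 1.610006
contact ratio ≈ 1.6100

1.6100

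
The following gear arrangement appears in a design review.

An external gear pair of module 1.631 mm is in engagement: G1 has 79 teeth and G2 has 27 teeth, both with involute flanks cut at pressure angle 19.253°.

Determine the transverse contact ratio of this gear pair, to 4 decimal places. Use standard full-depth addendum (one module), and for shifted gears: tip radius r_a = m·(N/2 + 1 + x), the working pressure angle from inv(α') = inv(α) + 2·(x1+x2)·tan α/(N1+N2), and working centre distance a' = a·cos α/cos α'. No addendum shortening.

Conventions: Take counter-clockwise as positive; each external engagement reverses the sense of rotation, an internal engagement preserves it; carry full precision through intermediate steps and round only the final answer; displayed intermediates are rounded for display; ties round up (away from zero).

1.7663

topology: single-mesh involute geometry — m = 1.631, 79T/27T pair
base radii: r_b1 = 60.821351, r_b2 = 20.787044
tip radii: r_a1 = 66.055500, r_a2 = 23.649500
no profile shift: α' = α, a' = a
action lengths: √(r_a1²−r_b1²) = 25.769989, √(r_a2²−r_b2²) = 11.278194
base pitch p_b = π·m·cos α = 4.837365
CR = (25.769989 + 11.278194 − 86.443000·sin 19.25300°)/4.837365 = 1.766346
contact ratio ≈ 1.7663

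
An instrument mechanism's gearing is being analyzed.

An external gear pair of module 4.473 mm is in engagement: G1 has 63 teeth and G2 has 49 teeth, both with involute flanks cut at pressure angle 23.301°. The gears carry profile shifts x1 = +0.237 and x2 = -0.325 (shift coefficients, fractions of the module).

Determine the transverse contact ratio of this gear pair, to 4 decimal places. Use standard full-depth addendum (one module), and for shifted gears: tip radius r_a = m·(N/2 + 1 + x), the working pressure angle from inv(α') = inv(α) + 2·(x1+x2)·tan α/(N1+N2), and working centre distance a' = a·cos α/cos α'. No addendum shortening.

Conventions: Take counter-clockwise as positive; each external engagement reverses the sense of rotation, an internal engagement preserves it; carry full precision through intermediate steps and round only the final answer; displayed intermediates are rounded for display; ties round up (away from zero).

recognized (one external pair, fixed centres): single-mesh tooth geometry, m = 4.473, N1 = 63, N2 = 49
base radii: r_b1 = 129.407663, r_b2 = 100.650405
tip radii: r_a1 = 146.432601, r_a2 = 112.607775
inv(α') = inv(23.301°) + 2·(+0.237-0.325)·tan α/(63+49) = 0.02333276  ⇒  α' = 23.08982°
a' = a·cos α / cos α' = 250.4880·cos 23.301°/cos 23.08982° = 250.092687
action lengths: √(r_a1²−r_b1²) = 68.528559, √(r_a2²−r_b2²) = 50.497594
base pitch p_b = π·m·cos α = 12.906227
CR = (68.528559 + 50.497594 − 250.092687·sin 23.08982°)/12.906227 = 1.622969
contact ratio ≈ 1.6230

1.6230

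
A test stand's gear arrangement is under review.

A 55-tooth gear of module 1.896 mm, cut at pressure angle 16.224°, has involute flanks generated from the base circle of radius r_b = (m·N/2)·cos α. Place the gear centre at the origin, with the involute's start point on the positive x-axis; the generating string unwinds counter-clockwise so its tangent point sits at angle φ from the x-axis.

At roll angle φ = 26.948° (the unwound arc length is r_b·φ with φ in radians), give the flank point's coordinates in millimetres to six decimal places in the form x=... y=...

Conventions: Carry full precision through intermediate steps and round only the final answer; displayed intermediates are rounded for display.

class = single-mesh tooth geometry [base-circle involute, m = 1.896, 55T]
pitch radius r_p = m·N/2 = 1.896·55/2 = 52.140000
base radius r_b = r_p·cos α = 52.140000·cos 16.224° = 50.063615
roll angle φ = 26.948° = 0.47033133 rad
x = r_b·(cos φ + φ·sin φ) = 55.298453
y = r_b·(sin φ − φ·cos φ) = 1.698146

x=55.298453 y=1.698146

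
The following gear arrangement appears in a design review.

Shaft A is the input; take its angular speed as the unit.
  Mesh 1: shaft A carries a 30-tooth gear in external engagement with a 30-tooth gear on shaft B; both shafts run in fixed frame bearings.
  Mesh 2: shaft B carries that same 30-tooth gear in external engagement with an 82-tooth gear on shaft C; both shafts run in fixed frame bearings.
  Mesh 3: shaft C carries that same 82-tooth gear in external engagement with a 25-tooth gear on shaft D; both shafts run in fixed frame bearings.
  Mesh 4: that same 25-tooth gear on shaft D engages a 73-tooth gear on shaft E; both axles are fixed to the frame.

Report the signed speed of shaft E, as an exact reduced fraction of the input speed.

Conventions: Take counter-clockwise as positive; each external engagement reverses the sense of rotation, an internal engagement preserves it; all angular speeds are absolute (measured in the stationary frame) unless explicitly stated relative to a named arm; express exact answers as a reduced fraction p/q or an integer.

4-mesh fixed-axis compound train (all bearings frame-fixed)
mesh 1 [30T→30T]: |ω|/ω_in = 1×30/30 = 1, sense flips to −
mesh 2 [30T→82T]: |ω|/ω_in = 1×30/82 = 15/41, sense flips to +
mesh 3 [82T→25T]: |ω|/ω_in = (15/41)×82/25 = 6/5, sense flips to −
mesh 4 [25T→73T]: |ω|/ω_in = (6/5)×25/73 = 30/73, sense flips to +
signed output speed (× input speed) = 30/73

30/73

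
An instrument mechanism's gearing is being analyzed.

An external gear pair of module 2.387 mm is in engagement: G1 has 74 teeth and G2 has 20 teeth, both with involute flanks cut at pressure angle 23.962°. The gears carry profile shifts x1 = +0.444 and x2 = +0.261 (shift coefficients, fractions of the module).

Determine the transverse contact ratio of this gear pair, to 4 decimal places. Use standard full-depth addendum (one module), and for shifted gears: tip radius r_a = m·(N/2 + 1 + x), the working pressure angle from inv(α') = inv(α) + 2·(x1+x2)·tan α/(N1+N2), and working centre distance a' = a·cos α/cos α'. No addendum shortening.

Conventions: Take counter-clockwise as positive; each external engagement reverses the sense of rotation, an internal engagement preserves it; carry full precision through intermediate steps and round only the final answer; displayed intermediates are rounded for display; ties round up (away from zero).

class = single-mesh tooth geometry [involute pair 74T × 20T, m = 2.387]
base radii: r_b1 = 80.707228, r_b2 = 21.812764
tip radii: r_a1 = 91.765828, r_a2 = 26.880007
inv(α') = inv(23.962°) + 2·(+0.444+0.261)·tan α/(74+20) = 0.03288494  ⇒  α' = 25.74125°
a' = a·cos α / cos α' = 112.1890·cos 23.962°/cos 25.74125° = 113.814414
action lengths: √(r_a1²−r_b1²) = 43.672766, √(r_a2²−r_b2²) = 15.707899
base pitch p_b = π·m·cos α = 6.852682
CR = (43.672766 + 15.707899 − 113.814414·sin 25.74125°)/6.852682 = 1.452014
contact ratio ≈ 1.4520

1.4520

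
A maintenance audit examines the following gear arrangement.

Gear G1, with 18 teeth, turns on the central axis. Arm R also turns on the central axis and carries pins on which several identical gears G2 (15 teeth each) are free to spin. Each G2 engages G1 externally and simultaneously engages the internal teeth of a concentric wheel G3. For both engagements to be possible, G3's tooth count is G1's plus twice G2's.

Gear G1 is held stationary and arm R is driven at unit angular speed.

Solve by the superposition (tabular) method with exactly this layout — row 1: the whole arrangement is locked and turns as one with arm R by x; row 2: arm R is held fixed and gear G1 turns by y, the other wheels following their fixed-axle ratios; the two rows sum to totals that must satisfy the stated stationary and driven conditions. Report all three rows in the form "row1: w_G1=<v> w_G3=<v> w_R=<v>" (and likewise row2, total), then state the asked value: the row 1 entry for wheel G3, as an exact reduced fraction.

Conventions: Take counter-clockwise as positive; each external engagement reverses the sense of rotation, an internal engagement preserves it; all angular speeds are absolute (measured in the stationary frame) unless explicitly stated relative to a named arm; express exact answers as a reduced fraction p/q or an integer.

row1: w_G1=1 w_G3=1 w_R=1
row2: w_G1=-1 w_G3=3/8 w_R=0
total: w_G1=0 w_G3=11/8 w_R=1
asked value: 1

planetary set (18T centre, 15T on arm, 48T internal) — Willis relation
superposition row 1 [locked train]: every member turns x
row 2 — arm fixed, fixed-axis ratios: sun y, ring −(18/48)·y, arm 0
boundary: total ω_sun = x + y = 0 and total ω_arm = x = 1  ⇒  y = -1, x = 1
row 2 ring = −(18/48)·(-1) = 3/8
totals (row 1 + row 2): sun 1 + (-1) = 0, ring 1 + 3/8 = 11/8, arm 1 + 0 = 1
asked cell (row1, ring) = 1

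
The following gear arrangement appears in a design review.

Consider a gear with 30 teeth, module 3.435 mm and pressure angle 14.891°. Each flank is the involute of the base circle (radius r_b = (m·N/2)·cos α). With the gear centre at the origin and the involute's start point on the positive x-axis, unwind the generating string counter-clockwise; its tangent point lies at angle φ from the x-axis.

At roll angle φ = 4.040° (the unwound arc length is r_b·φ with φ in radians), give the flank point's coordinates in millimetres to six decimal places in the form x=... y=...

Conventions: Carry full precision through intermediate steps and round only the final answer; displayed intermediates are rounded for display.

recognized (one wheel, involute flank): single-mesh tooth geometry, m = 3.435, N = 30
pitch radius r_p = m·N/2 = 3.435·30/2 = 51.525000
base radius r_b = r_p·cos α = 51.525000·cos 14.891° = 49.794608
roll angle φ = 4.040° = 0.07051130 rad
x = r_b·(cos φ + φ·sin φ) = 49.918240
y = r_b·(sin φ − φ·cos φ) = 0.005816

x=49.918240 y=0.005816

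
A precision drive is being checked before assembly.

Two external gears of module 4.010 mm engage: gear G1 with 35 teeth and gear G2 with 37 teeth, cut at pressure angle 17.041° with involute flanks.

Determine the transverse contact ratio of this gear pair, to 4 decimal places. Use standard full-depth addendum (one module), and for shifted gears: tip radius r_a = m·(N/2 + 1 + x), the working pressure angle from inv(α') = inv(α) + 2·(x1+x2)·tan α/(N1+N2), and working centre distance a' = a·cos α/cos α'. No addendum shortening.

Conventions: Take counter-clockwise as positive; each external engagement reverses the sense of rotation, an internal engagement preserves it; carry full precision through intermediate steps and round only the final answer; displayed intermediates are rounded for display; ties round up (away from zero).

recognized (one external pair, fixed centres): single-mesh tooth geometry, m = 4.010, N1 = 35, N2 = 37
base radii: r_b1 = 67.093987, r_b2 = 70.927929
tip radii: r_a1 = 74.185000, r_a2 = 78.195000
no profile shift: α' = α, a' = a
action lengths: √(r_a1²−r_b1²) = 31.651400, √(r_a2²−r_b2²) = 32.919399
base pitch p_b = π·m·cos α = 12.044684
CR = (31.651400 + 32.919399 − 144.360000·sin 17.04100°)/12.044684 = 1.848553
contact ratio ≈ 1.8486

1.8486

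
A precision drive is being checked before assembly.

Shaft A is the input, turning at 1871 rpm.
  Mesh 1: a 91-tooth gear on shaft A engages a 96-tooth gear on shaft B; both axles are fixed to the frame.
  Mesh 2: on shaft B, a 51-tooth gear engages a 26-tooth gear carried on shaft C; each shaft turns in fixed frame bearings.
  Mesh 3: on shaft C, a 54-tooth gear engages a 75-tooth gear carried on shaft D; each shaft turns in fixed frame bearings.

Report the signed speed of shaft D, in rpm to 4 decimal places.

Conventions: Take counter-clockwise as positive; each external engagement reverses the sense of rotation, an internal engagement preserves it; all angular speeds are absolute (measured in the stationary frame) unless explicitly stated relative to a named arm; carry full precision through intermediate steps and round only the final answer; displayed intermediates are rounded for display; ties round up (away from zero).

recognized (4 fixed axles, 3 meshes): fixed-axis compound train
mesh 1 [91T→96T]: ω = 1871.0000×91/96 = 1773.5521 rpm, sense flips to −
mesh 2 [51T→26T]: ω = 1773.5521×51/26 = 3478.8906 rpm, sense flips to +
mesh 3 [54T→75T]: ω = 3478.8906×54/75 = 2504.8013 rpm, sense flips to −
signed output speed = -2504.8013 rpm

-2504.8013 rpm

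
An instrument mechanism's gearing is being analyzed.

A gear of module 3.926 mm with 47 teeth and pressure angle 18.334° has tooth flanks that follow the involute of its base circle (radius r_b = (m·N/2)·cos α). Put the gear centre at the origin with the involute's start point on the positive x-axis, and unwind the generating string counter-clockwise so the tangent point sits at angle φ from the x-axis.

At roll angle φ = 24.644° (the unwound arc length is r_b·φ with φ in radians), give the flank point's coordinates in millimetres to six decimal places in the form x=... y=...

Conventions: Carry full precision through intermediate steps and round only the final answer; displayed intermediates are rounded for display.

recognized (one wheel, involute flank): single-mesh tooth geometry, m = 3.926, N = 47
pitch radius r_p = m·N/2 = 3.926·47/2 = 92.261000
base radius r_b = r_p·cos α = 92.261000·cos 18.334° = 87.577738
roll angle φ = 24.644° = 0.43011894 rad
x = r_b·(cos φ + φ·sin φ) = 95.307935
y = r_b·(sin φ − φ·cos φ) = 2.280249

x=95.307935 y=2.280249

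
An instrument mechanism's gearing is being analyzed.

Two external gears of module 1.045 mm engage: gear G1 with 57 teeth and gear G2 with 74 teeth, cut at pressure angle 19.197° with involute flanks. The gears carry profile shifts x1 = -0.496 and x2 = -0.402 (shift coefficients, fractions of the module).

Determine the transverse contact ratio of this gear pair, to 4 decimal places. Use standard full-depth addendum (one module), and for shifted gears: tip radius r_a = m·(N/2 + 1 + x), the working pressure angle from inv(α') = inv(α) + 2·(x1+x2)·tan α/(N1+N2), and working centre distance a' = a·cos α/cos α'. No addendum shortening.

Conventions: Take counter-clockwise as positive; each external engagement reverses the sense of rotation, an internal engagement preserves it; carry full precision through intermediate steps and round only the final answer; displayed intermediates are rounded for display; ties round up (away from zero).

topology: single-mesh involute geometry — m = 1.045, 57T/74T pair
base radii: r_b1 = 28.126402, r_b2 = 36.514978
tip radii: r_a1 = 30.309180, r_a2 = 39.289910
inv(α') = inv(19.197°) + 2·(-0.496-0.402)·tan α/(57+74) = 0.00835378  ⇒  α' = 16.57772°
a' = a·cos α / cos α' = 68.4475·cos 19.197°/cos 16.57772° = 67.444819
action lengths: √(r_a1²−r_b1²) = 11.293888, √(r_a2²−r_b2²) = 14.503565
base pitch p_b = π·m·cos α = 3.100410
CR = (11.293888 + 14.503565 − 67.444819·sin 16.57772°)/3.100410 = 2.114038
contact ratio ≈ 2.1140

2.1140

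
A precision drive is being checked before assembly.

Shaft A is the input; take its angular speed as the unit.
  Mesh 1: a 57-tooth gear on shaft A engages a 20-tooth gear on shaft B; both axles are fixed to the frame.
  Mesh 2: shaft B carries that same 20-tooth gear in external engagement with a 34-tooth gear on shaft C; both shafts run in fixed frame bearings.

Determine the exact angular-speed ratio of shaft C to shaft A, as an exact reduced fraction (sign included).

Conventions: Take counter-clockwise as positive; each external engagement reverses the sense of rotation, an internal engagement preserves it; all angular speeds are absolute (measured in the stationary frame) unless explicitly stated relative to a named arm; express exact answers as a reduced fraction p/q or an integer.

class = fixed-axis compound train [2 meshes; 2 ratios multiply, 2 sense flips]
mesh 1 [57T→20T]: running ratio 57/20, sense −
mesh 2 [20T→34T]: running ratio 57/34, sense +
ω_out/ω_in = 57/34

57/34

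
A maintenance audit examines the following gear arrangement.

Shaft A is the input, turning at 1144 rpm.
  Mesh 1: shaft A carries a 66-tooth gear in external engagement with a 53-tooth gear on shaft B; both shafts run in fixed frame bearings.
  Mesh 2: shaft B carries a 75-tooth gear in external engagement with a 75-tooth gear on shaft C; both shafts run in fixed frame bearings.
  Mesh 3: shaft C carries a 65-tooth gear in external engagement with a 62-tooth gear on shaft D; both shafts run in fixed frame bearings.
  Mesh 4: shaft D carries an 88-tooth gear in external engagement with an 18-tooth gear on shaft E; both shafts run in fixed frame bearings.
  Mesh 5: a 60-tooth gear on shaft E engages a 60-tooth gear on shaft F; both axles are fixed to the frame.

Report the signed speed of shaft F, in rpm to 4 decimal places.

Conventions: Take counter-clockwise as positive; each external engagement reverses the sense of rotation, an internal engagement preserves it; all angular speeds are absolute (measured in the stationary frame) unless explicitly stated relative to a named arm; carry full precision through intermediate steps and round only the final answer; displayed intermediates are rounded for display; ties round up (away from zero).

-7301.7326 rpm

topology: fixed-axis compound train — 5 meshes, A→F
mesh 1 [66T→53T]: ω = 1144.0000×66/53 = 1424.6038 rpm, sense flips to −
mesh 2 [75T→75T]: ω = 1424.6038×75/75 = 1424.6038 rpm, sense flips to +
mesh 3 [65T→62T]: ω = 1424.6038×65/62 = 1493.5362 rpm, sense flips to −
mesh 4 [88T→18T]: ω = 1493.5362×88/18 = 7301.7326 rpm, sense flips to +
mesh 5 [60T→60T]: ω = 7301.7326×60/60 = 7301.7326 rpm, sense flips to −
signed output speed = -7301.7326 rpm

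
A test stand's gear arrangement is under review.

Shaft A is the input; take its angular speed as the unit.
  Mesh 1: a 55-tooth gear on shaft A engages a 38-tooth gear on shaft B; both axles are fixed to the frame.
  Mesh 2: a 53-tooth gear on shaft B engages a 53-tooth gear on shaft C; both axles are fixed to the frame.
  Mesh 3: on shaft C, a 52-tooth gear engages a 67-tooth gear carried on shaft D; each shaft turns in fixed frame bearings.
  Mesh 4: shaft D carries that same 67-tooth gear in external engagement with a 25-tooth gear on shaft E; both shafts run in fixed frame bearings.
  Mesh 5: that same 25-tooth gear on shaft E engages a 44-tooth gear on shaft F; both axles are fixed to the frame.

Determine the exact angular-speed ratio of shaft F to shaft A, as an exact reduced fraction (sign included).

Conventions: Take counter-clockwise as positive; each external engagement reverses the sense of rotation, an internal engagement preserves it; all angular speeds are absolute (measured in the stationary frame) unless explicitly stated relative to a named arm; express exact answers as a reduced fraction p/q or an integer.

-65/38

class = fixed-axis compound train [5 meshes; 5 ratios multiply, 5 sense flips]
mesh 1 [55T→38T]: running ratio 55/38, sense −
mesh 2 [53T→53T]: running ratio 55/38, sense +
mesh 3 [52T→67T]: running ratio 1430/1273, sense −
mesh 4 [67T→25T]: running ratio 286/95, sense +
mesh 5 [25T→44T]: running ratio 65/38, sense −
ω_out/ω_in = -65/38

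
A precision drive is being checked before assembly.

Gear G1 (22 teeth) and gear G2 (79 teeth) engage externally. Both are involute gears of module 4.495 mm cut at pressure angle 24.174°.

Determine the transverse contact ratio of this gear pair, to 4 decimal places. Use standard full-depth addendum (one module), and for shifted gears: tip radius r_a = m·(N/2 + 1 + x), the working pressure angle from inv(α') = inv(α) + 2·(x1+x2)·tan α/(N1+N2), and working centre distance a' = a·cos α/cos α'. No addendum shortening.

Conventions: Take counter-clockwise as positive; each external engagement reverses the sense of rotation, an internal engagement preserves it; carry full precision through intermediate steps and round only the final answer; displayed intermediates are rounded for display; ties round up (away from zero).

1.5293

single-mesh involute tooth geometry (22T engaging 79T at module 4.495)
base radii: r_b1 = 45.108972, r_b2 = 161.982218
tip radii: r_a1 = 53.940000, r_a2 = 182.047500
no profile shift: α' = α, a' = a
action lengths: √(r_a1²−r_b1²) = 29.575399, √(r_a2²−r_b2²) = 83.084615
base pitch p_b = π·m·cos α = 12.883092
CR = (29.575399 + 83.084615 − 226.997500·sin 24.17400°)/12.883092 = 1.529328
contact ratio ≈ 1.5293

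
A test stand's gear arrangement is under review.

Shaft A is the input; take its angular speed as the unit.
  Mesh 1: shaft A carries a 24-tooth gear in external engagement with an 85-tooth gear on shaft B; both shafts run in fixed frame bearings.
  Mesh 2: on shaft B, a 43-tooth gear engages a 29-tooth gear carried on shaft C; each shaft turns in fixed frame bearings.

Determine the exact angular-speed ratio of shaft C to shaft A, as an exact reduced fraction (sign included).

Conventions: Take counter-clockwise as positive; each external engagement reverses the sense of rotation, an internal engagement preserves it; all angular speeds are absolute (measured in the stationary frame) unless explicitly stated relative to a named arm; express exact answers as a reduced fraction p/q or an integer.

1032/2465

class = fixed-axis compound train [2 meshes; 2 ratios multiply, 2 sense flips]
mesh 1 [24T→85T]: running ratio 24/85, sense −
mesh 2 [43T→29T]: running ratio 1032/2465, sense +
ω_out/ω_in = 1032/2465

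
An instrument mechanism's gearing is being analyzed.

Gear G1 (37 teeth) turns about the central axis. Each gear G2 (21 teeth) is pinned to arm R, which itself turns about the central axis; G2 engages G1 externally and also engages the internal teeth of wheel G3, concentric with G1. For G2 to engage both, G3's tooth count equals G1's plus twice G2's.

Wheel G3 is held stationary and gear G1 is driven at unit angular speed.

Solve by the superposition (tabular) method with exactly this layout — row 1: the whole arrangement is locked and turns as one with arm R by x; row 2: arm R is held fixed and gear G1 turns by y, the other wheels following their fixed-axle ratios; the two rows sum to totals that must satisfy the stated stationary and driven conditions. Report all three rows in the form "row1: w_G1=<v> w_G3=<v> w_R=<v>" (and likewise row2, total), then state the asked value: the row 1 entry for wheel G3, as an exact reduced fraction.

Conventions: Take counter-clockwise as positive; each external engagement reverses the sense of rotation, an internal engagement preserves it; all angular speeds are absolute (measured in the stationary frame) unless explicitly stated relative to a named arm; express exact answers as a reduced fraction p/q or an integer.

row1: w_G1=37/116 w_G3=37/116 w_R=37/116
row2: w_G1=79/116 w_G3=-37/116 w_R=0
total: w_G1=1 w_G3=0 w_R=37/116
asked value: 37/116

recognized (axles ride arm R): planetary set, 37/21/79 teeth
row 1 — lock + rotate with arm: ω_sun = ω_ring = ω_arm = x
row 2: sun turns y, ring = −(37/79)·y, arm 0
boundary: total ω_ring = x − (37/79)·y = 0 and total ω_sun = x + y = 1  ⇒  y = 79/116, x = 37/116
row 2 ring = −(37/79)·79/116 = -37/116
totals (row 1 + row 2): sun 37/116 + 79/116 = 1, ring 37/116 + (-37/116) = 0, arm 37/116 + 0 = 37/116
asked cell (row1, ring) = 37/116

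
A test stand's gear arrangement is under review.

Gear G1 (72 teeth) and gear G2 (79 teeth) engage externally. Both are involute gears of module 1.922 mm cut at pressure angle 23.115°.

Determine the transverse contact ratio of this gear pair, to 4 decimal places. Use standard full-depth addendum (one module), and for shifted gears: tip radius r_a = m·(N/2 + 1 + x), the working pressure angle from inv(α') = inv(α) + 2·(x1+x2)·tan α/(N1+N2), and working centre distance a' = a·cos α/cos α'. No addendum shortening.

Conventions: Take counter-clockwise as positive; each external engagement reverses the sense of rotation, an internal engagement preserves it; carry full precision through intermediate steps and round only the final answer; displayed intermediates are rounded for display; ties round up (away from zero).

recognized (one external pair, fixed centres): single-mesh tooth geometry, m = 1.922, N1 = 72, N2 = 79
base radii: r_b1 = 63.637180, r_b2 = 69.824128
tip radii: r_a1 = 71.114000, r_a2 = 77.841000
no profile shift: α' = α, a' = a
action lengths: √(r_a1²−r_b1²) = 31.741303, √(r_a2²−r_b2²) = 34.406575
base pitch p_b = π·m·cos α = 5.553392
CR = (31.741303 + 34.406575 − 145.111000·sin 23.11500°)/5.553392 = 1.653135
contact ratio ≈ 1.6531

1.6531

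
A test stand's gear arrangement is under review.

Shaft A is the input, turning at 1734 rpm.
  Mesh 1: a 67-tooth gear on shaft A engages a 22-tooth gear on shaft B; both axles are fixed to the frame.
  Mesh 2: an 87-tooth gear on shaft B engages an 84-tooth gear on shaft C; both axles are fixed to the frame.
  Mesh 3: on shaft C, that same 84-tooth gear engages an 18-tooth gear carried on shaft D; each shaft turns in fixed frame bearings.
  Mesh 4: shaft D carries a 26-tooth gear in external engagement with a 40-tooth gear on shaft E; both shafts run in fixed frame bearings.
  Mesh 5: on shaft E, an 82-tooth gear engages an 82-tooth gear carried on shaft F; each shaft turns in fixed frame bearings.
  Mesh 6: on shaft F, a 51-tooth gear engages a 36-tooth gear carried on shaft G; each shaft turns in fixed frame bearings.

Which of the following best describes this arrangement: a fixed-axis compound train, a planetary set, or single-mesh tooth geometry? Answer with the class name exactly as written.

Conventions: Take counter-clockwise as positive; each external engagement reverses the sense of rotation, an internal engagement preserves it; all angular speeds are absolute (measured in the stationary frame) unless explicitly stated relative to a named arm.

6-mesh fixed-axis compound train (all bearings frame-fixed)
classification: fixed-axis compound train

fixed-axis compound train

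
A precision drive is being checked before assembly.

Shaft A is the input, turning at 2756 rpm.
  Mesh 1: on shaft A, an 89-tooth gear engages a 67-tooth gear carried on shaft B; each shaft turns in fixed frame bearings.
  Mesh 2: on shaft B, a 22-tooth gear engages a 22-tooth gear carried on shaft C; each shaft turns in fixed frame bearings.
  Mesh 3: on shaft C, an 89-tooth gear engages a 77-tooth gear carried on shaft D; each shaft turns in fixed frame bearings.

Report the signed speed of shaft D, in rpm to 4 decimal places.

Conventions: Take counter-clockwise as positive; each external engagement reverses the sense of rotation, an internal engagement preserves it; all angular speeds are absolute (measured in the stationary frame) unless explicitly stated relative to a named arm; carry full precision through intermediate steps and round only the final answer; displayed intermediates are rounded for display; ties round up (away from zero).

3-mesh fixed-axis compound train (all bearings frame-fixed)
mesh 1 [89T→67T]: ω = 2756.0000×89/67 = 3660.9552 rpm, sense flips to −
mesh 2 [22T→22T]: ω = 3660.9552×22/22 = 3660.9552 rpm, sense flips to +
mesh 3 [89T→77T]: ω = 3660.9552×89/77 = 4231.4937 rpm, sense flips to −
signed output speed = -4231.4937 rpm

-4231.4937 rpm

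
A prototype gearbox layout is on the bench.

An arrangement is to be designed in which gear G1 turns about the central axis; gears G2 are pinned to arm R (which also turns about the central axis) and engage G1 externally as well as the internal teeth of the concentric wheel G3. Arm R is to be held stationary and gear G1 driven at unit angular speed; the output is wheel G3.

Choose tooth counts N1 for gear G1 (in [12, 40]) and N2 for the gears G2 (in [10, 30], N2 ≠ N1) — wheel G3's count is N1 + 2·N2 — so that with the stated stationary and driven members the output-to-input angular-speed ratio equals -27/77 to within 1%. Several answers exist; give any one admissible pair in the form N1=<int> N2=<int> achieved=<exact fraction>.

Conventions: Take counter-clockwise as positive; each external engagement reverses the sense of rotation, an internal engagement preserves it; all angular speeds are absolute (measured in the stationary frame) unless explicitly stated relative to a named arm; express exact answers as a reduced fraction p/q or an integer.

class = planetary set [ratio -27/77 wanted; Willis about the carrier]
Willis with ω_arm = 0: ω_ring/ω_sun = −N1/N3; set equal to -27/77  ⇒  N3/N1 = −1/(-27/77) = 77/27
N3 = N1 + 2·N2  ⇒  N2/N1 = (N3/N1 − 1)/2 = (77/27 − 1)/2 = 25/27
smallest multiple with N1 ≥ 12 and N2 ≥ 10: k = 1  ⇒  N1 = 1·27 = 27, N2 = 1·25 = 25 (N1 ≤ 40, N2 ≤ 30, N2 ≠ N1 ✓), N3 = 27 + 2·25 = 77
check: −N1/N3 with N1 = 27, N3 = 77 gives -27/77; |achieved − target| = 0 ≤ 27/7700 ✓

N1=27 N2=25 achieved=-27/77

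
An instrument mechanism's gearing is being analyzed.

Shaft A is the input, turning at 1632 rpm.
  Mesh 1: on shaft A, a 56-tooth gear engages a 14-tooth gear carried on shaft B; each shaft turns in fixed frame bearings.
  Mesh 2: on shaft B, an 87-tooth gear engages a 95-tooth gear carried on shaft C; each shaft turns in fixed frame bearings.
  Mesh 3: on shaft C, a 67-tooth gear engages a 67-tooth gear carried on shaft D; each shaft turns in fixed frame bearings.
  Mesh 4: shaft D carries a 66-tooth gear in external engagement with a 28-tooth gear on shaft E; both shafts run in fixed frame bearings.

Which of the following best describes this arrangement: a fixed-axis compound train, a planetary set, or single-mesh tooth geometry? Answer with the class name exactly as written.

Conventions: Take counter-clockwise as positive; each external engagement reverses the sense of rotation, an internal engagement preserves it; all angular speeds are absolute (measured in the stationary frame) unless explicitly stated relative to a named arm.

fixed-axis compound train

topology: fixed-axis compound train — 4 meshes, A→E
classification: fixed-axis compound train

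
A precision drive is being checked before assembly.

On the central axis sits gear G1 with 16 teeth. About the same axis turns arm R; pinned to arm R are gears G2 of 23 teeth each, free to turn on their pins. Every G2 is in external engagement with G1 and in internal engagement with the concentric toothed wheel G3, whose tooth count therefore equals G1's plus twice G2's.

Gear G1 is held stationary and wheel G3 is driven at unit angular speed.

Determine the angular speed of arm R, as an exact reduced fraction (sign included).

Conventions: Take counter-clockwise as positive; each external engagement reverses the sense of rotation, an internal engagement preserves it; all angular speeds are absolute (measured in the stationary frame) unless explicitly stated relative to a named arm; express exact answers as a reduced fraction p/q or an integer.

recognized (axles ride arm R): planetary set, 16/23/62 teeth
ring teeth: 16 + 2·23 = 62
16(ω_sun−ω_arm) = −62(ω_ring−ω_arm),  ω_sun = 0, ω_ring = 1
16(0−ω_arm) = −62(1−ω_arm)  ⇒  78·ω_arm = 62  ⇒  ω_arm = 31/39
exact speed ratio = 31/39

31/39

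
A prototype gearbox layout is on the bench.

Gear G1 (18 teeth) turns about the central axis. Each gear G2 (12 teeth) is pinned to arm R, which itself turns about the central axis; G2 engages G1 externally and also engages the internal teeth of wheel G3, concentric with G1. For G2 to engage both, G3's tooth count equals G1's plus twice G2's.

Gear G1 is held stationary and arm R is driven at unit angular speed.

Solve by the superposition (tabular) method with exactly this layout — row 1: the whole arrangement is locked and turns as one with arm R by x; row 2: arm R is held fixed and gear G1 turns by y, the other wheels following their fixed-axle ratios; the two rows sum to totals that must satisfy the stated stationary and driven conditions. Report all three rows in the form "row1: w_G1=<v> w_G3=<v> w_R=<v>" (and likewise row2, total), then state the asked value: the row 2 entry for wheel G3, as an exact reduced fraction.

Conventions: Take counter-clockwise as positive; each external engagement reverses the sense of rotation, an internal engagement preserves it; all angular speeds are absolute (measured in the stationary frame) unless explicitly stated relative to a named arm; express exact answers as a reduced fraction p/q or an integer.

row1: w_G1=1 w_G3=1 w_R=1
row2: w_G1=-1 w_G3=3/7 w_R=0
total: w_G1=0 w_G3=10/7 w_R=1
asked value: 3/7

planetary set (18T centre, 12T on arm, 42T internal) — Willis relation
row 1 (train locked, turned with arm): all members turn x
row 2: sun turns y, ring = −(18/42)·y, arm 0
boundary: total ω_sun = x + y = 0 and total ω_arm = x = 1  ⇒  y = -1, x = 1
row 2 ring = −(18/42)·(-1) = 3/7
totals (row 1 + row 2): sun 1 + (-1) = 0, ring 1 + 3/7 = 10/7, arm 1 + 0 = 1
asked cell (row2, ring) = 3/7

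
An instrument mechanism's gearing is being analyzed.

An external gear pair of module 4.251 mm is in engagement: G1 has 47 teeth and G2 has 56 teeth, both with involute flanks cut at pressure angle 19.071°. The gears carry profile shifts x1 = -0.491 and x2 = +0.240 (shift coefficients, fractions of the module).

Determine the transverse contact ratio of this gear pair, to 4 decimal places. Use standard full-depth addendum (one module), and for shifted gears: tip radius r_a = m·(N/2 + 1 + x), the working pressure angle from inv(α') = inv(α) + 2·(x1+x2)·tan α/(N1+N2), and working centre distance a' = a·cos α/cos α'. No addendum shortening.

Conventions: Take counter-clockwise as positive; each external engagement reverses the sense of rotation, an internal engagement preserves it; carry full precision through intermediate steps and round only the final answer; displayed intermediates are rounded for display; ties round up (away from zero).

recognized (one external pair, fixed centres): single-mesh tooth geometry, m = 4.251, N1 = 47, N2 = 56
base radii: r_b1 = 94.415512, r_b2 = 112.495078
tip radii: r_a1 = 102.062259, r_a2 = 124.299240
inv(α') = inv(19.071°) + 2·(-0.491+0.240)·tan α/(47+56) = 0.01117763  ⇒  α' = 18.22344°
a' = a·cos α / cos α' = 218.9265·cos 19.071°/cos 18.22344° = 217.836346
action lengths: √(r_a1²−r_b1²) = 38.761009, √(r_a2²−r_b2²) = 52.869258
base pitch p_b = π·m·cos α = 12.621918
CR = (38.761009 + 52.869258 − 217.836346·sin 18.22344°)/12.621918 = 1.862452
contact ratio ≈ 1.8625

1.8625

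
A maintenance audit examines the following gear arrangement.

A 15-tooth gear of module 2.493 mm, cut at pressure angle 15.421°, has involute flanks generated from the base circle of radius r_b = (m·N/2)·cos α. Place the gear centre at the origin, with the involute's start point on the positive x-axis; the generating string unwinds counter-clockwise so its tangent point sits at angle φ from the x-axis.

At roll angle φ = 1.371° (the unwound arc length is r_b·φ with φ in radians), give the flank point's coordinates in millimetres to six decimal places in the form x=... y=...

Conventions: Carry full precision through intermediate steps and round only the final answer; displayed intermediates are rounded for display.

x=18.029512 y=0.000082

single-mesh involute tooth geometry (15T wheel at module 2.493)
pitch radius r_p = m·N/2 = 2.493·15/2 = 18.697500
base radius r_b = r_p·cos α = 18.697500·cos 15.421° = 18.024353
roll angle φ = 1.371° = 0.02392846 rad
x = r_b·(cos φ + φ·sin φ) = 18.029512
y = r_b·(sin φ − φ·cos φ) = 0.000082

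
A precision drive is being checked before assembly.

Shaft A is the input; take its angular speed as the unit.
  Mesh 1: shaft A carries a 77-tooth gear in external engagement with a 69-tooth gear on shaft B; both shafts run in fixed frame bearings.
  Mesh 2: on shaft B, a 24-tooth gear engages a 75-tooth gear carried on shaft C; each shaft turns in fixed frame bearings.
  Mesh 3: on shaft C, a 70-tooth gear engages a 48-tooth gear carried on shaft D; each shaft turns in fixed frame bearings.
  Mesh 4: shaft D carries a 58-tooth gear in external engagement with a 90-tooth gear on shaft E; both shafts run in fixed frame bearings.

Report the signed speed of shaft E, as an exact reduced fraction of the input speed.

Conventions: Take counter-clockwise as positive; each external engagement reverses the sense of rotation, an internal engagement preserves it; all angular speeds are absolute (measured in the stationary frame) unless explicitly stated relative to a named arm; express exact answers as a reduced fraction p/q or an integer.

4-mesh fixed-axis compound train (all bearings frame-fixed)
mesh 1 [77T→69T]: |ω|/ω_in = 1×77/69 = 77/69, sense flips to −
mesh 2 [24T→75T]: |ω|/ω_in = (77/69)×24/75 = 616/1725, sense flips to +
mesh 3 [70T→48T]: |ω|/ω_in = (616/1725)×70/48 = 539/1035, sense flips to −
mesh 4 [58T→90T]: |ω|/ω_in = (539/1035)×58/90 = 15631/46575, sense flips to +
signed output speed (× input speed) = 15631/46575

15631/46575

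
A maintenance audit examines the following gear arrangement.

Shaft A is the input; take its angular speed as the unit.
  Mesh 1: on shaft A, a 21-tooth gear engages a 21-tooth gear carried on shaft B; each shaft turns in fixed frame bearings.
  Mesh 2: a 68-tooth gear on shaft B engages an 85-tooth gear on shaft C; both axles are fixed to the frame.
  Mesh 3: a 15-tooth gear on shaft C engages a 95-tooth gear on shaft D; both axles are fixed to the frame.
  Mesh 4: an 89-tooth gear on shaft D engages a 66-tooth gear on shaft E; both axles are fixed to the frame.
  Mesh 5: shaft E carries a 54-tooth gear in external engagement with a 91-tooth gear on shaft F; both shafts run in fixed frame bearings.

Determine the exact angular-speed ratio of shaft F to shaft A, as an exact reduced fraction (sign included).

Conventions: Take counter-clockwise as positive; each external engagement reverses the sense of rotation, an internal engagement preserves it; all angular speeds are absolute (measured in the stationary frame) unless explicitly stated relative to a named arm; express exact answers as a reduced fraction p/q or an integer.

-9612/95095

class = fixed-axis compound train [5 meshes; 5 ratios multiply, 5 sense flips]
mesh 1 [21T→21T]: running ratio 1, sense −
mesh 2 [68T→85T]: running ratio 4/5, sense +
mesh 3 [15T→95T]: running ratio 12/95, sense −
mesh 4 [89T→66T]: running ratio 178/1045, sense +
mesh 5 [54T→91T]: running ratio 9612/95095, sense −
ω_out/ω_in = -9612/95095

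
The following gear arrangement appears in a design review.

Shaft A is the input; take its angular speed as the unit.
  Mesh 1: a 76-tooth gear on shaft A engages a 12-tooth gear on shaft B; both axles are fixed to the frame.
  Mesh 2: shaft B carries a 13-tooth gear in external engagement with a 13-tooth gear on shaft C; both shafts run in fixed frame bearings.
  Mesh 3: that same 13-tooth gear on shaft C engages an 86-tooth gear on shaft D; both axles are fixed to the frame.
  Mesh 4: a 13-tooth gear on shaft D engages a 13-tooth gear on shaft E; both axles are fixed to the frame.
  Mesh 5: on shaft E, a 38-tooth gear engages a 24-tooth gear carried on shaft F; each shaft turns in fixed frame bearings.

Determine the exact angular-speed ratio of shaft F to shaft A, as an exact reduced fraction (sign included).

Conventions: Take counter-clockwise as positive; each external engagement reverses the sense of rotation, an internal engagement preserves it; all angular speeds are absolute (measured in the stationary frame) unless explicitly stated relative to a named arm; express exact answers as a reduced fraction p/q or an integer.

-4693/3096

class = fixed-axis compound train [5 meshes; 5 ratios multiply, 5 sense flips]
mesh 1 [76T→12T]: running ratio 19/3, sense −
mesh 2 [13T→13T]: running ratio 19/3, sense +
mesh 3 [13T→86T]: running ratio 247/258, sense −
mesh 4 [13T→13T]: running ratio 247/258, sense +
mesh 5 [38T→24T]: running ratio 4693/3096, sense −
ω_out/ω_in = -4693/3096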